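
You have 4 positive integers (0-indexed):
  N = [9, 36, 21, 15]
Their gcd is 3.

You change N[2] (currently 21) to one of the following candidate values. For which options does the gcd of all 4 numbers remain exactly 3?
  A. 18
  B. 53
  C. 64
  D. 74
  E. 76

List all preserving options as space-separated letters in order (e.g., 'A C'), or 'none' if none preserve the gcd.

Answer: A

Derivation:
Old gcd = 3; gcd of others (without N[2]) = 3
New gcd for candidate v: gcd(3, v). Preserves old gcd iff gcd(3, v) = 3.
  Option A: v=18, gcd(3,18)=3 -> preserves
  Option B: v=53, gcd(3,53)=1 -> changes
  Option C: v=64, gcd(3,64)=1 -> changes
  Option D: v=74, gcd(3,74)=1 -> changes
  Option E: v=76, gcd(3,76)=1 -> changes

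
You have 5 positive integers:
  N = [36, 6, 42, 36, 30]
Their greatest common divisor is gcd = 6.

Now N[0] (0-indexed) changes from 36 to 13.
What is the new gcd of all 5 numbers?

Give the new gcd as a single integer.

Answer: 1

Derivation:
Numbers: [36, 6, 42, 36, 30], gcd = 6
Change: index 0, 36 -> 13
gcd of the OTHER numbers (without index 0): gcd([6, 42, 36, 30]) = 6
New gcd = gcd(g_others, new_val) = gcd(6, 13) = 1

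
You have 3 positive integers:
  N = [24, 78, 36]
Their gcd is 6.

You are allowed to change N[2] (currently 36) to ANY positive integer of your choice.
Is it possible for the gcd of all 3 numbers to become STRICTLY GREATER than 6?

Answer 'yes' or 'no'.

Answer: no

Derivation:
Current gcd = 6
gcd of all OTHER numbers (without N[2]=36): gcd([24, 78]) = 6
The new gcd after any change is gcd(6, new_value).
This can be at most 6.
Since 6 = old gcd 6, the gcd can only stay the same or decrease.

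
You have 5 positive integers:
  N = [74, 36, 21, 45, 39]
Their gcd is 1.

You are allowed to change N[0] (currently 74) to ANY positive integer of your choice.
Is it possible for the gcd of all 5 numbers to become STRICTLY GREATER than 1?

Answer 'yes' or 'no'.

Answer: yes

Derivation:
Current gcd = 1
gcd of all OTHER numbers (without N[0]=74): gcd([36, 21, 45, 39]) = 3
The new gcd after any change is gcd(3, new_value).
This can be at most 3.
Since 3 > old gcd 1, the gcd CAN increase (e.g., set N[0] = 3).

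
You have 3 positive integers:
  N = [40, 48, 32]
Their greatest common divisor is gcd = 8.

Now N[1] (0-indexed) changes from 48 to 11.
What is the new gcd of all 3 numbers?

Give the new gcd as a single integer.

Numbers: [40, 48, 32], gcd = 8
Change: index 1, 48 -> 11
gcd of the OTHER numbers (without index 1): gcd([40, 32]) = 8
New gcd = gcd(g_others, new_val) = gcd(8, 11) = 1

Answer: 1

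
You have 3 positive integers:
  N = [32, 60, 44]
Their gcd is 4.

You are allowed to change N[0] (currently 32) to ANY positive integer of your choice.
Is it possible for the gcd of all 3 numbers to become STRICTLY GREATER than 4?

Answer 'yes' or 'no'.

Current gcd = 4
gcd of all OTHER numbers (without N[0]=32): gcd([60, 44]) = 4
The new gcd after any change is gcd(4, new_value).
This can be at most 4.
Since 4 = old gcd 4, the gcd can only stay the same or decrease.

Answer: no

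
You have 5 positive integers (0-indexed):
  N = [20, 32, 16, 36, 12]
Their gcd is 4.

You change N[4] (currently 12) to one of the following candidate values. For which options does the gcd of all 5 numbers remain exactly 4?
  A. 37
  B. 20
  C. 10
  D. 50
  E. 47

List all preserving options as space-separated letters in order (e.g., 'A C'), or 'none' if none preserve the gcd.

Old gcd = 4; gcd of others (without N[4]) = 4
New gcd for candidate v: gcd(4, v). Preserves old gcd iff gcd(4, v) = 4.
  Option A: v=37, gcd(4,37)=1 -> changes
  Option B: v=20, gcd(4,20)=4 -> preserves
  Option C: v=10, gcd(4,10)=2 -> changes
  Option D: v=50, gcd(4,50)=2 -> changes
  Option E: v=47, gcd(4,47)=1 -> changes

Answer: B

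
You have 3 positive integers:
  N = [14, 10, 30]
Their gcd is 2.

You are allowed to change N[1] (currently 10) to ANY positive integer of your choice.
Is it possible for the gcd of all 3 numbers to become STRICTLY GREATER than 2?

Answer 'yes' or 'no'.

Answer: no

Derivation:
Current gcd = 2
gcd of all OTHER numbers (without N[1]=10): gcd([14, 30]) = 2
The new gcd after any change is gcd(2, new_value).
This can be at most 2.
Since 2 = old gcd 2, the gcd can only stay the same or decrease.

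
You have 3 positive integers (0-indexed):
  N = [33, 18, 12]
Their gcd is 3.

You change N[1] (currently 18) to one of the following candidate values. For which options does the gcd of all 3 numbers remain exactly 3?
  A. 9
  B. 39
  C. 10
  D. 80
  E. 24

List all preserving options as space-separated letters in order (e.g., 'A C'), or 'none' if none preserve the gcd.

Old gcd = 3; gcd of others (without N[1]) = 3
New gcd for candidate v: gcd(3, v). Preserves old gcd iff gcd(3, v) = 3.
  Option A: v=9, gcd(3,9)=3 -> preserves
  Option B: v=39, gcd(3,39)=3 -> preserves
  Option C: v=10, gcd(3,10)=1 -> changes
  Option D: v=80, gcd(3,80)=1 -> changes
  Option E: v=24, gcd(3,24)=3 -> preserves

Answer: A B E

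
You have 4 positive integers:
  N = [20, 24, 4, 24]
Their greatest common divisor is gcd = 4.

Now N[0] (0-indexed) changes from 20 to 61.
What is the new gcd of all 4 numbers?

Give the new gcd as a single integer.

Numbers: [20, 24, 4, 24], gcd = 4
Change: index 0, 20 -> 61
gcd of the OTHER numbers (without index 0): gcd([24, 4, 24]) = 4
New gcd = gcd(g_others, new_val) = gcd(4, 61) = 1

Answer: 1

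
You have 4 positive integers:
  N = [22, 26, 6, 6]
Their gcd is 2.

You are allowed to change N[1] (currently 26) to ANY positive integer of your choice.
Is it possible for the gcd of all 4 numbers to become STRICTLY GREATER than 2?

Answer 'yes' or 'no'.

Answer: no

Derivation:
Current gcd = 2
gcd of all OTHER numbers (without N[1]=26): gcd([22, 6, 6]) = 2
The new gcd after any change is gcd(2, new_value).
This can be at most 2.
Since 2 = old gcd 2, the gcd can only stay the same or decrease.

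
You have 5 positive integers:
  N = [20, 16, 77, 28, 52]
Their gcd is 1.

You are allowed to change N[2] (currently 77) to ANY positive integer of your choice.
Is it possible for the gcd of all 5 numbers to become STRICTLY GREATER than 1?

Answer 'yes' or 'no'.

Current gcd = 1
gcd of all OTHER numbers (without N[2]=77): gcd([20, 16, 28, 52]) = 4
The new gcd after any change is gcd(4, new_value).
This can be at most 4.
Since 4 > old gcd 1, the gcd CAN increase (e.g., set N[2] = 4).

Answer: yes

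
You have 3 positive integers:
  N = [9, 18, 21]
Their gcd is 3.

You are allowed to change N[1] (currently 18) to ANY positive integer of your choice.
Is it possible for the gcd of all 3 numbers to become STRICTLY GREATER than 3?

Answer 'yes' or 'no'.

Answer: no

Derivation:
Current gcd = 3
gcd of all OTHER numbers (without N[1]=18): gcd([9, 21]) = 3
The new gcd after any change is gcd(3, new_value).
This can be at most 3.
Since 3 = old gcd 3, the gcd can only stay the same or decrease.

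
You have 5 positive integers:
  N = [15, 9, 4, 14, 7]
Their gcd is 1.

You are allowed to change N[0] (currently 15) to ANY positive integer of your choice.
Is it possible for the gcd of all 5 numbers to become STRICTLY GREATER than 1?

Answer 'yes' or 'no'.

Answer: no

Derivation:
Current gcd = 1
gcd of all OTHER numbers (without N[0]=15): gcd([9, 4, 14, 7]) = 1
The new gcd after any change is gcd(1, new_value).
This can be at most 1.
Since 1 = old gcd 1, the gcd can only stay the same or decrease.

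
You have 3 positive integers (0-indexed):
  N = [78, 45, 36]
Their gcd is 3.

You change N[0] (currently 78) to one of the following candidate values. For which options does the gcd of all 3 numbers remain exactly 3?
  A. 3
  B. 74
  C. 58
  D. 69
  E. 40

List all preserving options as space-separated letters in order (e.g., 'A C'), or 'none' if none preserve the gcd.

Answer: A D

Derivation:
Old gcd = 3; gcd of others (without N[0]) = 9
New gcd for candidate v: gcd(9, v). Preserves old gcd iff gcd(9, v) = 3.
  Option A: v=3, gcd(9,3)=3 -> preserves
  Option B: v=74, gcd(9,74)=1 -> changes
  Option C: v=58, gcd(9,58)=1 -> changes
  Option D: v=69, gcd(9,69)=3 -> preserves
  Option E: v=40, gcd(9,40)=1 -> changes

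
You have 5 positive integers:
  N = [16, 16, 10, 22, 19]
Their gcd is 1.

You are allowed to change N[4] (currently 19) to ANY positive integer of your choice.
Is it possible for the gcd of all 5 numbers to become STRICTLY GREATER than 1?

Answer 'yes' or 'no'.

Current gcd = 1
gcd of all OTHER numbers (without N[4]=19): gcd([16, 16, 10, 22]) = 2
The new gcd after any change is gcd(2, new_value).
This can be at most 2.
Since 2 > old gcd 1, the gcd CAN increase (e.g., set N[4] = 2).

Answer: yes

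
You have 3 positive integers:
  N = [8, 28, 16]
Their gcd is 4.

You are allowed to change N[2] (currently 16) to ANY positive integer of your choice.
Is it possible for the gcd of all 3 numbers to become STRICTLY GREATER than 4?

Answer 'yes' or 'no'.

Answer: no

Derivation:
Current gcd = 4
gcd of all OTHER numbers (without N[2]=16): gcd([8, 28]) = 4
The new gcd after any change is gcd(4, new_value).
This can be at most 4.
Since 4 = old gcd 4, the gcd can only stay the same or decrease.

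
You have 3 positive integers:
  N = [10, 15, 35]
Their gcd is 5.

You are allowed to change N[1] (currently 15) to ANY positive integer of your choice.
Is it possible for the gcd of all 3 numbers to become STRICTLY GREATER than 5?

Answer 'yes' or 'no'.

Current gcd = 5
gcd of all OTHER numbers (without N[1]=15): gcd([10, 35]) = 5
The new gcd after any change is gcd(5, new_value).
This can be at most 5.
Since 5 = old gcd 5, the gcd can only stay the same or decrease.

Answer: no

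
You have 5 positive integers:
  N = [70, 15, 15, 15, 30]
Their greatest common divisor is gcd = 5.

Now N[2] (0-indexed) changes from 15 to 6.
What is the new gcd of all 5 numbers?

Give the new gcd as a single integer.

Answer: 1

Derivation:
Numbers: [70, 15, 15, 15, 30], gcd = 5
Change: index 2, 15 -> 6
gcd of the OTHER numbers (without index 2): gcd([70, 15, 15, 30]) = 5
New gcd = gcd(g_others, new_val) = gcd(5, 6) = 1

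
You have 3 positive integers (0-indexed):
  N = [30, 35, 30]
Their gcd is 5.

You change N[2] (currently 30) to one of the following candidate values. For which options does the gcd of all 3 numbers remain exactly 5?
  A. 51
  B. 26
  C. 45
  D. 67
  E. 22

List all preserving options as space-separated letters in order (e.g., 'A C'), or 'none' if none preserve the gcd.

Answer: C

Derivation:
Old gcd = 5; gcd of others (without N[2]) = 5
New gcd for candidate v: gcd(5, v). Preserves old gcd iff gcd(5, v) = 5.
  Option A: v=51, gcd(5,51)=1 -> changes
  Option B: v=26, gcd(5,26)=1 -> changes
  Option C: v=45, gcd(5,45)=5 -> preserves
  Option D: v=67, gcd(5,67)=1 -> changes
  Option E: v=22, gcd(5,22)=1 -> changes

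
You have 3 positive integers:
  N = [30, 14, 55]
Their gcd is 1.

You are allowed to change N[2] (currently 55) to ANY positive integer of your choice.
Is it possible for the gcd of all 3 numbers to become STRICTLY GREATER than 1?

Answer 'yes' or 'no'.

Current gcd = 1
gcd of all OTHER numbers (without N[2]=55): gcd([30, 14]) = 2
The new gcd after any change is gcd(2, new_value).
This can be at most 2.
Since 2 > old gcd 1, the gcd CAN increase (e.g., set N[2] = 2).

Answer: yes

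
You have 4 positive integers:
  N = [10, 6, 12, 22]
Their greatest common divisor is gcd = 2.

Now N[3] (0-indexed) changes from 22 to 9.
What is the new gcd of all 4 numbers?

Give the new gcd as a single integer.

Answer: 1

Derivation:
Numbers: [10, 6, 12, 22], gcd = 2
Change: index 3, 22 -> 9
gcd of the OTHER numbers (without index 3): gcd([10, 6, 12]) = 2
New gcd = gcd(g_others, new_val) = gcd(2, 9) = 1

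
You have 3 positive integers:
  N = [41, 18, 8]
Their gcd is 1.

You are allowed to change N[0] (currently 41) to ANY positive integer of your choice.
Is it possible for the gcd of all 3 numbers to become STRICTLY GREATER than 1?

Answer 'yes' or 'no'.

Answer: yes

Derivation:
Current gcd = 1
gcd of all OTHER numbers (without N[0]=41): gcd([18, 8]) = 2
The new gcd after any change is gcd(2, new_value).
This can be at most 2.
Since 2 > old gcd 1, the gcd CAN increase (e.g., set N[0] = 2).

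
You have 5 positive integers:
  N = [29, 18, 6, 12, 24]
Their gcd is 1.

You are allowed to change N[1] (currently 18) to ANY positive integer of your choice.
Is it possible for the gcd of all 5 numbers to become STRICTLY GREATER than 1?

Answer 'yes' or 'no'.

Answer: no

Derivation:
Current gcd = 1
gcd of all OTHER numbers (without N[1]=18): gcd([29, 6, 12, 24]) = 1
The new gcd after any change is gcd(1, new_value).
This can be at most 1.
Since 1 = old gcd 1, the gcd can only stay the same or decrease.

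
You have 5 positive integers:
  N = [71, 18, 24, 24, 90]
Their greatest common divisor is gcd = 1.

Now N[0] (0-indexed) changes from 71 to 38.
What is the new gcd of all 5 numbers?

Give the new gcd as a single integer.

Answer: 2

Derivation:
Numbers: [71, 18, 24, 24, 90], gcd = 1
Change: index 0, 71 -> 38
gcd of the OTHER numbers (without index 0): gcd([18, 24, 24, 90]) = 6
New gcd = gcd(g_others, new_val) = gcd(6, 38) = 2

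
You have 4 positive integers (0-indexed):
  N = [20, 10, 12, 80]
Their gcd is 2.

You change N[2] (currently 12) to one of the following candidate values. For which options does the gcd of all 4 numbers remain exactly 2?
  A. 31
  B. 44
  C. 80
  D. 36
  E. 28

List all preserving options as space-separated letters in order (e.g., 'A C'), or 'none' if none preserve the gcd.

Answer: B D E

Derivation:
Old gcd = 2; gcd of others (without N[2]) = 10
New gcd for candidate v: gcd(10, v). Preserves old gcd iff gcd(10, v) = 2.
  Option A: v=31, gcd(10,31)=1 -> changes
  Option B: v=44, gcd(10,44)=2 -> preserves
  Option C: v=80, gcd(10,80)=10 -> changes
  Option D: v=36, gcd(10,36)=2 -> preserves
  Option E: v=28, gcd(10,28)=2 -> preserves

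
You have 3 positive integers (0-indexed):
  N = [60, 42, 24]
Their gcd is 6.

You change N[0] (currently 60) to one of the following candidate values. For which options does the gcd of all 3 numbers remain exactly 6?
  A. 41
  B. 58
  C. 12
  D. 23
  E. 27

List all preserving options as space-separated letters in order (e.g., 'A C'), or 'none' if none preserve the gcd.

Answer: C

Derivation:
Old gcd = 6; gcd of others (without N[0]) = 6
New gcd for candidate v: gcd(6, v). Preserves old gcd iff gcd(6, v) = 6.
  Option A: v=41, gcd(6,41)=1 -> changes
  Option B: v=58, gcd(6,58)=2 -> changes
  Option C: v=12, gcd(6,12)=6 -> preserves
  Option D: v=23, gcd(6,23)=1 -> changes
  Option E: v=27, gcd(6,27)=3 -> changes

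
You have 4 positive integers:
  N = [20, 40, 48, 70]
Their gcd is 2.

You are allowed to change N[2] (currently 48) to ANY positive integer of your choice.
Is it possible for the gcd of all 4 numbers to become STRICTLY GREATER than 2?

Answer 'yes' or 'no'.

Current gcd = 2
gcd of all OTHER numbers (without N[2]=48): gcd([20, 40, 70]) = 10
The new gcd after any change is gcd(10, new_value).
This can be at most 10.
Since 10 > old gcd 2, the gcd CAN increase (e.g., set N[2] = 10).

Answer: yes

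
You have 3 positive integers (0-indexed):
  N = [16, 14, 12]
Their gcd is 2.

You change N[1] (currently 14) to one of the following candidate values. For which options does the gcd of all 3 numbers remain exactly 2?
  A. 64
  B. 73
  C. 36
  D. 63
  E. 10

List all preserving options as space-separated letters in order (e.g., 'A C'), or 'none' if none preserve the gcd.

Answer: E

Derivation:
Old gcd = 2; gcd of others (without N[1]) = 4
New gcd for candidate v: gcd(4, v). Preserves old gcd iff gcd(4, v) = 2.
  Option A: v=64, gcd(4,64)=4 -> changes
  Option B: v=73, gcd(4,73)=1 -> changes
  Option C: v=36, gcd(4,36)=4 -> changes
  Option D: v=63, gcd(4,63)=1 -> changes
  Option E: v=10, gcd(4,10)=2 -> preserves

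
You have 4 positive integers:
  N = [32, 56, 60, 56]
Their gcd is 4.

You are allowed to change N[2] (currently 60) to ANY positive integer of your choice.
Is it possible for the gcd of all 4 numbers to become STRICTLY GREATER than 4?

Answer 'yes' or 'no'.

Current gcd = 4
gcd of all OTHER numbers (without N[2]=60): gcd([32, 56, 56]) = 8
The new gcd after any change is gcd(8, new_value).
This can be at most 8.
Since 8 > old gcd 4, the gcd CAN increase (e.g., set N[2] = 8).

Answer: yes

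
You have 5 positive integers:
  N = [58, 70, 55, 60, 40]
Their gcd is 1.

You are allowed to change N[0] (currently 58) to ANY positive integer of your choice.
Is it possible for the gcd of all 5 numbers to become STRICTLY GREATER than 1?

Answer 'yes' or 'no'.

Current gcd = 1
gcd of all OTHER numbers (without N[0]=58): gcd([70, 55, 60, 40]) = 5
The new gcd after any change is gcd(5, new_value).
This can be at most 5.
Since 5 > old gcd 1, the gcd CAN increase (e.g., set N[0] = 5).

Answer: yes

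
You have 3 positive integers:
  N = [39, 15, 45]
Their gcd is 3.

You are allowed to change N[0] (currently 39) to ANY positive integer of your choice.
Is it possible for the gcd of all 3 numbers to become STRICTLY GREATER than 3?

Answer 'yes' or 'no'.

Answer: yes

Derivation:
Current gcd = 3
gcd of all OTHER numbers (without N[0]=39): gcd([15, 45]) = 15
The new gcd after any change is gcd(15, new_value).
This can be at most 15.
Since 15 > old gcd 3, the gcd CAN increase (e.g., set N[0] = 15).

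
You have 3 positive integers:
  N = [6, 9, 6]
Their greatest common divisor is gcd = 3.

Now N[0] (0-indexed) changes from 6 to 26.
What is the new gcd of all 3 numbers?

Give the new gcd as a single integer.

Answer: 1

Derivation:
Numbers: [6, 9, 6], gcd = 3
Change: index 0, 6 -> 26
gcd of the OTHER numbers (without index 0): gcd([9, 6]) = 3
New gcd = gcd(g_others, new_val) = gcd(3, 26) = 1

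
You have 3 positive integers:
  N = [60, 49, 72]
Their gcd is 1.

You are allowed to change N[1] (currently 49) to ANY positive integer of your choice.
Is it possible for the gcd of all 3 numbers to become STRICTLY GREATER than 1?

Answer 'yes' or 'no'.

Current gcd = 1
gcd of all OTHER numbers (without N[1]=49): gcd([60, 72]) = 12
The new gcd after any change is gcd(12, new_value).
This can be at most 12.
Since 12 > old gcd 1, the gcd CAN increase (e.g., set N[1] = 12).

Answer: yes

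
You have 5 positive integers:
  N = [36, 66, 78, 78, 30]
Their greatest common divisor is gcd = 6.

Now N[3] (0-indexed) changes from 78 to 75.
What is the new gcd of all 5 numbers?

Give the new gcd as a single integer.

Answer: 3

Derivation:
Numbers: [36, 66, 78, 78, 30], gcd = 6
Change: index 3, 78 -> 75
gcd of the OTHER numbers (without index 3): gcd([36, 66, 78, 30]) = 6
New gcd = gcd(g_others, new_val) = gcd(6, 75) = 3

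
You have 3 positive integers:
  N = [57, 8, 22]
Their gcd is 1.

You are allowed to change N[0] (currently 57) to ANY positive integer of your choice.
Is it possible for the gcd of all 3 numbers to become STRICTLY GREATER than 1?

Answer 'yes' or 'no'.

Current gcd = 1
gcd of all OTHER numbers (without N[0]=57): gcd([8, 22]) = 2
The new gcd after any change is gcd(2, new_value).
This can be at most 2.
Since 2 > old gcd 1, the gcd CAN increase (e.g., set N[0] = 2).

Answer: yes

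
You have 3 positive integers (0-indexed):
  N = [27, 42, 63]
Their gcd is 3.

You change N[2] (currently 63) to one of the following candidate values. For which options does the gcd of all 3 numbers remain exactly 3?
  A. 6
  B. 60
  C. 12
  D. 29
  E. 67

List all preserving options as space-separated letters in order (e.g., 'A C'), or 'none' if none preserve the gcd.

Answer: A B C

Derivation:
Old gcd = 3; gcd of others (without N[2]) = 3
New gcd for candidate v: gcd(3, v). Preserves old gcd iff gcd(3, v) = 3.
  Option A: v=6, gcd(3,6)=3 -> preserves
  Option B: v=60, gcd(3,60)=3 -> preserves
  Option C: v=12, gcd(3,12)=3 -> preserves
  Option D: v=29, gcd(3,29)=1 -> changes
  Option E: v=67, gcd(3,67)=1 -> changes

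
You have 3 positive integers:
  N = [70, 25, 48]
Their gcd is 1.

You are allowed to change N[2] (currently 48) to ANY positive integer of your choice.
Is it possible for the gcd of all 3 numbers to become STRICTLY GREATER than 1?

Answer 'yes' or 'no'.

Current gcd = 1
gcd of all OTHER numbers (without N[2]=48): gcd([70, 25]) = 5
The new gcd after any change is gcd(5, new_value).
This can be at most 5.
Since 5 > old gcd 1, the gcd CAN increase (e.g., set N[2] = 5).

Answer: yes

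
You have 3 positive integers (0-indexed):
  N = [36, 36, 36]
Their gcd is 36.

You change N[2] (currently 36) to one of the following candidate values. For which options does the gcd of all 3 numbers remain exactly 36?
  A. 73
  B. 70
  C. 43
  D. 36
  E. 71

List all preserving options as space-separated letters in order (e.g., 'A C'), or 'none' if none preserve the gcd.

Answer: D

Derivation:
Old gcd = 36; gcd of others (without N[2]) = 36
New gcd for candidate v: gcd(36, v). Preserves old gcd iff gcd(36, v) = 36.
  Option A: v=73, gcd(36,73)=1 -> changes
  Option B: v=70, gcd(36,70)=2 -> changes
  Option C: v=43, gcd(36,43)=1 -> changes
  Option D: v=36, gcd(36,36)=36 -> preserves
  Option E: v=71, gcd(36,71)=1 -> changes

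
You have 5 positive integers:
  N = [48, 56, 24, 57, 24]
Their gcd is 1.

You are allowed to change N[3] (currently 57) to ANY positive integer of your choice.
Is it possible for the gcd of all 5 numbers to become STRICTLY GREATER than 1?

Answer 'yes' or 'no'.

Answer: yes

Derivation:
Current gcd = 1
gcd of all OTHER numbers (without N[3]=57): gcd([48, 56, 24, 24]) = 8
The new gcd after any change is gcd(8, new_value).
This can be at most 8.
Since 8 > old gcd 1, the gcd CAN increase (e.g., set N[3] = 8).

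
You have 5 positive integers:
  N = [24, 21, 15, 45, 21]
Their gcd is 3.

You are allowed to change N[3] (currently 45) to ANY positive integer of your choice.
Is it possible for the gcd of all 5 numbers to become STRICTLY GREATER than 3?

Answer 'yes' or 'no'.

Answer: no

Derivation:
Current gcd = 3
gcd of all OTHER numbers (without N[3]=45): gcd([24, 21, 15, 21]) = 3
The new gcd after any change is gcd(3, new_value).
This can be at most 3.
Since 3 = old gcd 3, the gcd can only stay the same or decrease.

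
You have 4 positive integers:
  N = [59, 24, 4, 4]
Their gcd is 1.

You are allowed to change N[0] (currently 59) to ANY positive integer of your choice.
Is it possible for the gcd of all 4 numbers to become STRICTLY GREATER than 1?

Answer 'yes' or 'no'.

Current gcd = 1
gcd of all OTHER numbers (without N[0]=59): gcd([24, 4, 4]) = 4
The new gcd after any change is gcd(4, new_value).
This can be at most 4.
Since 4 > old gcd 1, the gcd CAN increase (e.g., set N[0] = 4).

Answer: yes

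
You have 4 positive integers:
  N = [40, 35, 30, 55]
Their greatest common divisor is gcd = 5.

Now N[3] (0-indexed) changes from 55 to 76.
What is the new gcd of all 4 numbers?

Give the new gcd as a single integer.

Answer: 1

Derivation:
Numbers: [40, 35, 30, 55], gcd = 5
Change: index 3, 55 -> 76
gcd of the OTHER numbers (without index 3): gcd([40, 35, 30]) = 5
New gcd = gcd(g_others, new_val) = gcd(5, 76) = 1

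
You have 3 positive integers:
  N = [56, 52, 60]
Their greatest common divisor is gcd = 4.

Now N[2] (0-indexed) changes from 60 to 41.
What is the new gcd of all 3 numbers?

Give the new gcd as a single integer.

Answer: 1

Derivation:
Numbers: [56, 52, 60], gcd = 4
Change: index 2, 60 -> 41
gcd of the OTHER numbers (without index 2): gcd([56, 52]) = 4
New gcd = gcd(g_others, new_val) = gcd(4, 41) = 1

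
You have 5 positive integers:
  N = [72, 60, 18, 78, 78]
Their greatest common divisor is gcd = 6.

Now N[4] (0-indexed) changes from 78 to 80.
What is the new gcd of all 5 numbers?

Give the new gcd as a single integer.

Answer: 2

Derivation:
Numbers: [72, 60, 18, 78, 78], gcd = 6
Change: index 4, 78 -> 80
gcd of the OTHER numbers (without index 4): gcd([72, 60, 18, 78]) = 6
New gcd = gcd(g_others, new_val) = gcd(6, 80) = 2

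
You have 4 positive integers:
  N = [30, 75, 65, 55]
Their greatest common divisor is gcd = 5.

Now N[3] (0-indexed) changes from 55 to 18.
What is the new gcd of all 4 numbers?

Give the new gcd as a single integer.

Numbers: [30, 75, 65, 55], gcd = 5
Change: index 3, 55 -> 18
gcd of the OTHER numbers (without index 3): gcd([30, 75, 65]) = 5
New gcd = gcd(g_others, new_val) = gcd(5, 18) = 1

Answer: 1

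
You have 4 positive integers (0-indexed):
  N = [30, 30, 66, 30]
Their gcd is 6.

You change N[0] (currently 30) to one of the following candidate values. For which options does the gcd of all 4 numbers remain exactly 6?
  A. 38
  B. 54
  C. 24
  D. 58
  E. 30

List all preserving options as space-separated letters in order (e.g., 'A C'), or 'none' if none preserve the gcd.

Old gcd = 6; gcd of others (without N[0]) = 6
New gcd for candidate v: gcd(6, v). Preserves old gcd iff gcd(6, v) = 6.
  Option A: v=38, gcd(6,38)=2 -> changes
  Option B: v=54, gcd(6,54)=6 -> preserves
  Option C: v=24, gcd(6,24)=6 -> preserves
  Option D: v=58, gcd(6,58)=2 -> changes
  Option E: v=30, gcd(6,30)=6 -> preserves

Answer: B C E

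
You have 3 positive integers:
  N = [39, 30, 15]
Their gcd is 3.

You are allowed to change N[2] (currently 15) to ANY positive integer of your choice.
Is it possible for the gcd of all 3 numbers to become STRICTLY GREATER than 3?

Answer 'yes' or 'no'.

Answer: no

Derivation:
Current gcd = 3
gcd of all OTHER numbers (without N[2]=15): gcd([39, 30]) = 3
The new gcd after any change is gcd(3, new_value).
This can be at most 3.
Since 3 = old gcd 3, the gcd can only stay the same or decrease.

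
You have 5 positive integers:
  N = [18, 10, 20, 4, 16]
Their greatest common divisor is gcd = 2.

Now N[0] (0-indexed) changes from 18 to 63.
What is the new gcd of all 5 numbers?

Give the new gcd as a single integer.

Answer: 1

Derivation:
Numbers: [18, 10, 20, 4, 16], gcd = 2
Change: index 0, 18 -> 63
gcd of the OTHER numbers (without index 0): gcd([10, 20, 4, 16]) = 2
New gcd = gcd(g_others, new_val) = gcd(2, 63) = 1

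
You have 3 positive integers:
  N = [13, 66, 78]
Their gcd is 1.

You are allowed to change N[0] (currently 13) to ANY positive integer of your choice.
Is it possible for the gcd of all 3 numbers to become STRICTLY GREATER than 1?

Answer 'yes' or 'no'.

Current gcd = 1
gcd of all OTHER numbers (without N[0]=13): gcd([66, 78]) = 6
The new gcd after any change is gcd(6, new_value).
This can be at most 6.
Since 6 > old gcd 1, the gcd CAN increase (e.g., set N[0] = 6).

Answer: yes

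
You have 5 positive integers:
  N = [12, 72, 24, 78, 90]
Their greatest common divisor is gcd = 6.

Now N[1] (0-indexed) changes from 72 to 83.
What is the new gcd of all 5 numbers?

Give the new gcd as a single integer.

Answer: 1

Derivation:
Numbers: [12, 72, 24, 78, 90], gcd = 6
Change: index 1, 72 -> 83
gcd of the OTHER numbers (without index 1): gcd([12, 24, 78, 90]) = 6
New gcd = gcd(g_others, new_val) = gcd(6, 83) = 1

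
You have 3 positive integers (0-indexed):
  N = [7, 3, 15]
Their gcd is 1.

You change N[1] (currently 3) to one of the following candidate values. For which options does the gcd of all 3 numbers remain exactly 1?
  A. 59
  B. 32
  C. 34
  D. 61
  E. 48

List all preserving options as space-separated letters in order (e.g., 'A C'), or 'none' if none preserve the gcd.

Old gcd = 1; gcd of others (without N[1]) = 1
New gcd for candidate v: gcd(1, v). Preserves old gcd iff gcd(1, v) = 1.
  Option A: v=59, gcd(1,59)=1 -> preserves
  Option B: v=32, gcd(1,32)=1 -> preserves
  Option C: v=34, gcd(1,34)=1 -> preserves
  Option D: v=61, gcd(1,61)=1 -> preserves
  Option E: v=48, gcd(1,48)=1 -> preserves

Answer: A B C D E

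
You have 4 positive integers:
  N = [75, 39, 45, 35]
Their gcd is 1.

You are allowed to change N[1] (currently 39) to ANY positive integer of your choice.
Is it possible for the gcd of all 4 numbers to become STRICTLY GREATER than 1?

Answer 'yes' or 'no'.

Answer: yes

Derivation:
Current gcd = 1
gcd of all OTHER numbers (without N[1]=39): gcd([75, 45, 35]) = 5
The new gcd after any change is gcd(5, new_value).
This can be at most 5.
Since 5 > old gcd 1, the gcd CAN increase (e.g., set N[1] = 5).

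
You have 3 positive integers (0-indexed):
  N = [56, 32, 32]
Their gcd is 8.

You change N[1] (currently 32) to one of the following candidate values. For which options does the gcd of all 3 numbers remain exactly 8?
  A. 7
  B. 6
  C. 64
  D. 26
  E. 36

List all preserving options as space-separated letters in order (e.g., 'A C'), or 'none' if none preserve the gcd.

Answer: C

Derivation:
Old gcd = 8; gcd of others (without N[1]) = 8
New gcd for candidate v: gcd(8, v). Preserves old gcd iff gcd(8, v) = 8.
  Option A: v=7, gcd(8,7)=1 -> changes
  Option B: v=6, gcd(8,6)=2 -> changes
  Option C: v=64, gcd(8,64)=8 -> preserves
  Option D: v=26, gcd(8,26)=2 -> changes
  Option E: v=36, gcd(8,36)=4 -> changes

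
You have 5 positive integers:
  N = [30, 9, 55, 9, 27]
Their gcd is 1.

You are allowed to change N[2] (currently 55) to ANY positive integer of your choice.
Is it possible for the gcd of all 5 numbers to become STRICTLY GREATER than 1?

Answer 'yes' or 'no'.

Current gcd = 1
gcd of all OTHER numbers (without N[2]=55): gcd([30, 9, 9, 27]) = 3
The new gcd after any change is gcd(3, new_value).
This can be at most 3.
Since 3 > old gcd 1, the gcd CAN increase (e.g., set N[2] = 3).

Answer: yes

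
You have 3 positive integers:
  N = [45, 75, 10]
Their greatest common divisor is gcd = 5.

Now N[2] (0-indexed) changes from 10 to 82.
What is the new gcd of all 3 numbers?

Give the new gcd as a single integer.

Numbers: [45, 75, 10], gcd = 5
Change: index 2, 10 -> 82
gcd of the OTHER numbers (without index 2): gcd([45, 75]) = 15
New gcd = gcd(g_others, new_val) = gcd(15, 82) = 1

Answer: 1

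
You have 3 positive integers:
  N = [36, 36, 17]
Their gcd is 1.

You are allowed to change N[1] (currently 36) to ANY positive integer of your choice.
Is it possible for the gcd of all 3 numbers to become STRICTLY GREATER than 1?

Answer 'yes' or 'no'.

Answer: no

Derivation:
Current gcd = 1
gcd of all OTHER numbers (without N[1]=36): gcd([36, 17]) = 1
The new gcd after any change is gcd(1, new_value).
This can be at most 1.
Since 1 = old gcd 1, the gcd can only stay the same or decrease.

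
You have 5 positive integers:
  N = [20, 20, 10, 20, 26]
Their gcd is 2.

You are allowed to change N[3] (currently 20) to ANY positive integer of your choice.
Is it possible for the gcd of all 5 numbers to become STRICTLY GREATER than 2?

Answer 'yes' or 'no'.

Answer: no

Derivation:
Current gcd = 2
gcd of all OTHER numbers (without N[3]=20): gcd([20, 20, 10, 26]) = 2
The new gcd after any change is gcd(2, new_value).
This can be at most 2.
Since 2 = old gcd 2, the gcd can only stay the same or decrease.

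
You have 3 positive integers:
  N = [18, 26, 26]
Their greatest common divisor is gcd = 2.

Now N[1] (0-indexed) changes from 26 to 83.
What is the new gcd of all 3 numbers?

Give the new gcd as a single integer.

Numbers: [18, 26, 26], gcd = 2
Change: index 1, 26 -> 83
gcd of the OTHER numbers (without index 1): gcd([18, 26]) = 2
New gcd = gcd(g_others, new_val) = gcd(2, 83) = 1

Answer: 1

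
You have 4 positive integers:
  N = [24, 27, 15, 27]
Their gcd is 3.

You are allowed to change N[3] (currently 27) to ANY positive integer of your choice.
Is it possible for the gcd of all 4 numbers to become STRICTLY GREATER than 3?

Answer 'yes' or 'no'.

Answer: no

Derivation:
Current gcd = 3
gcd of all OTHER numbers (without N[3]=27): gcd([24, 27, 15]) = 3
The new gcd after any change is gcd(3, new_value).
This can be at most 3.
Since 3 = old gcd 3, the gcd can only stay the same or decrease.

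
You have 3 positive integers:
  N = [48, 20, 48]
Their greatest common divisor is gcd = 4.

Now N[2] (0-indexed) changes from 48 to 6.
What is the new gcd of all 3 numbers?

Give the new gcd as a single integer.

Answer: 2

Derivation:
Numbers: [48, 20, 48], gcd = 4
Change: index 2, 48 -> 6
gcd of the OTHER numbers (without index 2): gcd([48, 20]) = 4
New gcd = gcd(g_others, new_val) = gcd(4, 6) = 2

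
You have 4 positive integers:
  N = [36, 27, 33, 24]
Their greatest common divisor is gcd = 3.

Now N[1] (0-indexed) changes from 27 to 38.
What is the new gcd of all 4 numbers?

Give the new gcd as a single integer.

Answer: 1

Derivation:
Numbers: [36, 27, 33, 24], gcd = 3
Change: index 1, 27 -> 38
gcd of the OTHER numbers (without index 1): gcd([36, 33, 24]) = 3
New gcd = gcd(g_others, new_val) = gcd(3, 38) = 1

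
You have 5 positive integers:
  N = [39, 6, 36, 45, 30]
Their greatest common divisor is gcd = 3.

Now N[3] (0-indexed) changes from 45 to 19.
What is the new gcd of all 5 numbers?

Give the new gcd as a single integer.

Numbers: [39, 6, 36, 45, 30], gcd = 3
Change: index 3, 45 -> 19
gcd of the OTHER numbers (without index 3): gcd([39, 6, 36, 30]) = 3
New gcd = gcd(g_others, new_val) = gcd(3, 19) = 1

Answer: 1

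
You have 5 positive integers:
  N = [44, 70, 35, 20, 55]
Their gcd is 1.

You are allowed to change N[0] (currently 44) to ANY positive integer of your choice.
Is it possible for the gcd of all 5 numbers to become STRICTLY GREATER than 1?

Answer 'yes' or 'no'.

Current gcd = 1
gcd of all OTHER numbers (without N[0]=44): gcd([70, 35, 20, 55]) = 5
The new gcd after any change is gcd(5, new_value).
This can be at most 5.
Since 5 > old gcd 1, the gcd CAN increase (e.g., set N[0] = 5).

Answer: yes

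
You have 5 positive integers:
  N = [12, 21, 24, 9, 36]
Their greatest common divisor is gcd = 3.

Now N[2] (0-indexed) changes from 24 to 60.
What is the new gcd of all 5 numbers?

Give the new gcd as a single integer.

Numbers: [12, 21, 24, 9, 36], gcd = 3
Change: index 2, 24 -> 60
gcd of the OTHER numbers (without index 2): gcd([12, 21, 9, 36]) = 3
New gcd = gcd(g_others, new_val) = gcd(3, 60) = 3

Answer: 3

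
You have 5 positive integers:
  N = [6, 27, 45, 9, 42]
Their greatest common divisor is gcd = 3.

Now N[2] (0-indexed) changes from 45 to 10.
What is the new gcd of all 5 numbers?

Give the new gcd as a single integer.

Numbers: [6, 27, 45, 9, 42], gcd = 3
Change: index 2, 45 -> 10
gcd of the OTHER numbers (without index 2): gcd([6, 27, 9, 42]) = 3
New gcd = gcd(g_others, new_val) = gcd(3, 10) = 1

Answer: 1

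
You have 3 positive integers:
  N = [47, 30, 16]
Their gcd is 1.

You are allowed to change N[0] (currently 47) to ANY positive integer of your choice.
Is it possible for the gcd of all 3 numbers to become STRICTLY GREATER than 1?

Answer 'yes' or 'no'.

Current gcd = 1
gcd of all OTHER numbers (without N[0]=47): gcd([30, 16]) = 2
The new gcd after any change is gcd(2, new_value).
This can be at most 2.
Since 2 > old gcd 1, the gcd CAN increase (e.g., set N[0] = 2).

Answer: yes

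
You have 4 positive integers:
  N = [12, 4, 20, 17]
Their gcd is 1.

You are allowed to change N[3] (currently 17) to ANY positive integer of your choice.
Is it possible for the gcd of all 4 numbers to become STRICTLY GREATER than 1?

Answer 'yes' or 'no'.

Answer: yes

Derivation:
Current gcd = 1
gcd of all OTHER numbers (without N[3]=17): gcd([12, 4, 20]) = 4
The new gcd after any change is gcd(4, new_value).
This can be at most 4.
Since 4 > old gcd 1, the gcd CAN increase (e.g., set N[3] = 4).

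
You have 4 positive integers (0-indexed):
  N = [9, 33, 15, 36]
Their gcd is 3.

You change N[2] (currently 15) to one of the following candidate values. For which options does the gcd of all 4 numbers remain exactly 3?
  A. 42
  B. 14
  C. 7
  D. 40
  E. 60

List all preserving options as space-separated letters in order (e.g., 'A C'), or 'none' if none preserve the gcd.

Answer: A E

Derivation:
Old gcd = 3; gcd of others (without N[2]) = 3
New gcd for candidate v: gcd(3, v). Preserves old gcd iff gcd(3, v) = 3.
  Option A: v=42, gcd(3,42)=3 -> preserves
  Option B: v=14, gcd(3,14)=1 -> changes
  Option C: v=7, gcd(3,7)=1 -> changes
  Option D: v=40, gcd(3,40)=1 -> changes
  Option E: v=60, gcd(3,60)=3 -> preserves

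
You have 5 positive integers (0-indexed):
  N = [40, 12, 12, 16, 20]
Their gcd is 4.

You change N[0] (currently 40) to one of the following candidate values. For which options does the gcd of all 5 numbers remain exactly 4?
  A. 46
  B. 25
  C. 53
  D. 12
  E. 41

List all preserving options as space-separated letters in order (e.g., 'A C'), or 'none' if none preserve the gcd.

Old gcd = 4; gcd of others (without N[0]) = 4
New gcd for candidate v: gcd(4, v). Preserves old gcd iff gcd(4, v) = 4.
  Option A: v=46, gcd(4,46)=2 -> changes
  Option B: v=25, gcd(4,25)=1 -> changes
  Option C: v=53, gcd(4,53)=1 -> changes
  Option D: v=12, gcd(4,12)=4 -> preserves
  Option E: v=41, gcd(4,41)=1 -> changes

Answer: D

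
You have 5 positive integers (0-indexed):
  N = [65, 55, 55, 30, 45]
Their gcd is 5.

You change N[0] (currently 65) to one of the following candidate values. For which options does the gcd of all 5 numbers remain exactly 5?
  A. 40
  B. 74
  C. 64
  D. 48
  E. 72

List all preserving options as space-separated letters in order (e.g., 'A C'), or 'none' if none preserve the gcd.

Old gcd = 5; gcd of others (without N[0]) = 5
New gcd for candidate v: gcd(5, v). Preserves old gcd iff gcd(5, v) = 5.
  Option A: v=40, gcd(5,40)=5 -> preserves
  Option B: v=74, gcd(5,74)=1 -> changes
  Option C: v=64, gcd(5,64)=1 -> changes
  Option D: v=48, gcd(5,48)=1 -> changes
  Option E: v=72, gcd(5,72)=1 -> changes

Answer: A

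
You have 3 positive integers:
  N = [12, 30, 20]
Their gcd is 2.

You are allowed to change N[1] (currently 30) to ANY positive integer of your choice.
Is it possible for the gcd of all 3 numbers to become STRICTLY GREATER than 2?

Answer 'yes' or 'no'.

Current gcd = 2
gcd of all OTHER numbers (without N[1]=30): gcd([12, 20]) = 4
The new gcd after any change is gcd(4, new_value).
This can be at most 4.
Since 4 > old gcd 2, the gcd CAN increase (e.g., set N[1] = 4).

Answer: yes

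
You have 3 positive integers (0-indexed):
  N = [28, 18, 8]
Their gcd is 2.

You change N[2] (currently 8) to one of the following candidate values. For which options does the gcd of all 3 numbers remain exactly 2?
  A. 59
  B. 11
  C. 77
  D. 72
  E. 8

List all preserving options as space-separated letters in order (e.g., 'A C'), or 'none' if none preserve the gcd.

Old gcd = 2; gcd of others (without N[2]) = 2
New gcd for candidate v: gcd(2, v). Preserves old gcd iff gcd(2, v) = 2.
  Option A: v=59, gcd(2,59)=1 -> changes
  Option B: v=11, gcd(2,11)=1 -> changes
  Option C: v=77, gcd(2,77)=1 -> changes
  Option D: v=72, gcd(2,72)=2 -> preserves
  Option E: v=8, gcd(2,8)=2 -> preserves

Answer: D E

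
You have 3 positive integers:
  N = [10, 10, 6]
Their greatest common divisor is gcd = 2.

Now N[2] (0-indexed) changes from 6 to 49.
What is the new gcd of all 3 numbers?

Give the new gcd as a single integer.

Answer: 1

Derivation:
Numbers: [10, 10, 6], gcd = 2
Change: index 2, 6 -> 49
gcd of the OTHER numbers (without index 2): gcd([10, 10]) = 10
New gcd = gcd(g_others, new_val) = gcd(10, 49) = 1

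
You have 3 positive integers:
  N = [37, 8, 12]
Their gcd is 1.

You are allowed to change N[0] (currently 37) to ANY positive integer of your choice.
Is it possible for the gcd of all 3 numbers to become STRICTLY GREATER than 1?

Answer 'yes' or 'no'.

Current gcd = 1
gcd of all OTHER numbers (without N[0]=37): gcd([8, 12]) = 4
The new gcd after any change is gcd(4, new_value).
This can be at most 4.
Since 4 > old gcd 1, the gcd CAN increase (e.g., set N[0] = 4).

Answer: yes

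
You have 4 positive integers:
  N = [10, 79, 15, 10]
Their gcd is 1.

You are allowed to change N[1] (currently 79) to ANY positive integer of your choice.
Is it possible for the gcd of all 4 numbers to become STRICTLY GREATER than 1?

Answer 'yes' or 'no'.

Current gcd = 1
gcd of all OTHER numbers (without N[1]=79): gcd([10, 15, 10]) = 5
The new gcd after any change is gcd(5, new_value).
This can be at most 5.
Since 5 > old gcd 1, the gcd CAN increase (e.g., set N[1] = 5).

Answer: yes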